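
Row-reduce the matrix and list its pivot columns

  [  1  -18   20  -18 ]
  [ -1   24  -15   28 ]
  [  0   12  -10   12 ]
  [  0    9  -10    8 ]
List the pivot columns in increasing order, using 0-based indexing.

0, 1, 2

R2 -> R2 + R1
R2 -> 1/6·R2
R3 -> R3 − 12·R2
R4 -> R4 − 9·R2
R3 -> -1/20·R3
R4 -> R4 + 35/2·R3
R2 -> R2 − 5/6·R3
R1 -> R1 − 20·R3
R1 -> R1 + 18·R2
Pivot columns are the columns containing a leading 1.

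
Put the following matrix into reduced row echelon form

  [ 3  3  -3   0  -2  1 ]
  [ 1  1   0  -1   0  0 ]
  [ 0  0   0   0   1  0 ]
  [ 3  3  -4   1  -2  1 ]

[[1, 1, 0, -1, 0, 0], [0, 0, 1, -1, 0, 0], [0, 0, 0, 0, 1, 0], [0, 0, 0, 0, 0, 1]]

R1 → 1/3·R1
  [ 1  1  -1   0  -2/3  1/3 ]
  [ 1  1   0  -1     0    0 ]
  [ 0  0   0   0     1    0 ]
  [ 3  3  -4   1    -2    1 ]
R2 → R2 − R1
  [ 1  1  -1   0  -2/3   1/3 ]
  [ 0  0   1  -1   2/3  -1/3 ]
  [ 0  0   0   0     1     0 ]
  [ 3  3  -4   1    -2     1 ]
R4 → R4 − 3·R1
  [ 1  1  -1   0  -2/3   1/3 ]
  [ 0  0   1  -1   2/3  -1/3 ]
  [ 0  0   0   0     1     0 ]
  [ 0  0  -1   1     0     0 ]
R4 → R4 + R2
  [ 1  1  -1   0  -2/3   1/3 ]
  [ 0  0   1  -1   2/3  -1/3 ]
  [ 0  0   0   0     1     0 ]
  [ 0  0   0   0   2/3  -1/3 ]
R4 → R4 − 2/3·R3
  [ 1  1  -1   0  -2/3   1/3 ]
  [ 0  0   1  -1   2/3  -1/3 ]
  [ 0  0   0   0     1     0 ]
  [ 0  0   0   0     0  -1/3 ]
R4 → -3·R4
  [ 1  1  -1   0  -2/3   1/3 ]
  [ 0  0   1  -1   2/3  -1/3 ]
  [ 0  0   0   0     1     0 ]
  [ 0  0   0   0     0     1 ]
R2 → R2 + 1/3·R4
  [ 1  1  -1   0  -2/3  1/3 ]
  [ 0  0   1  -1   2/3    0 ]
  [ 0  0   0   0     1    0 ]
  [ 0  0   0   0     0    1 ]
R1 → R1 − 1/3·R4
  [ 1  1  -1   0  -2/3  0 ]
  [ 0  0   1  -1   2/3  0 ]
  [ 0  0   0   0     1  0 ]
  [ 0  0   0   0     0  1 ]
R2 → R2 − 2/3·R3
  [ 1  1  -1   0  -2/3  0 ]
  [ 0  0   1  -1     0  0 ]
  [ 0  0   0   0     1  0 ]
  [ 0  0   0   0     0  1 ]
R1 → R1 + 2/3·R3
  [ 1  1  -1   0  0  0 ]
  [ 0  0   1  -1  0  0 ]
  [ 0  0   0   0  1  0 ]
  [ 0  0   0   0  0  1 ]
R1 → R1 + R2
  [ 1  1  0  -1  0  0 ]
  [ 0  0  1  -1  0  0 ]
  [ 0  0  0   0  1  0 ]
  [ 0  0  0   0  0  1 ]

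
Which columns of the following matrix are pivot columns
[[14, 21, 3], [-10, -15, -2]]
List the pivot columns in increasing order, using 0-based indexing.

0, 2

ρ1 ← 1/14·ρ1
  [   1  3/2  3/14 ]
  [ -10  -15    -2 ]
ρ2 ← ρ2 + 10·ρ1
  [ 1  3/2  3/14 ]
  [ 0    0   1/7 ]
ρ2 ← 7·ρ2
  [ 1  3/2  3/14 ]
  [ 0    0     1 ]
ρ1 ← ρ1 − 3/14·ρ2
  [ 1  3/2  0 ]
  [ 0    0  1 ]
Pivot columns are the columns containing a leading 1.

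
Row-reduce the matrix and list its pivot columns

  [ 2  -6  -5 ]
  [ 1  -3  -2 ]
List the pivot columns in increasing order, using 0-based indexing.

0, 2

Multiply r1 by 1/2.
Subtract r1 from r2.
Multiply r2 by 2.
Add 5/2 times r2 to r1.
Pivot columns are the columns containing a leading 1.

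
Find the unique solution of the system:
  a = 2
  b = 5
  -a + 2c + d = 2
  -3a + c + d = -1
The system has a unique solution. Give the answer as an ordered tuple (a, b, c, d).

(2, 5, -1, 6)

Form the augmented matrix and row-reduce:
  [  1  0  0  0  |   2 ]
  [  0  1  0  0  |   5 ]
  [ -1  0  2  1  |   2 ]
  [ -3  0  1  1  |  -1 ]
ρ3 -> ρ3 + ρ1
  [  1  0  0  0  |   2 ]
  [  0  1  0  0  |   5 ]
  [  0  0  2  1  |   4 ]
  [ -3  0  1  1  |  -1 ]
ρ4 -> ρ4 + 3·ρ1
  [ 1  0  0  0  |  2 ]
  [ 0  1  0  0  |  5 ]
  [ 0  0  2  1  |  4 ]
  [ 0  0  1  1  |  5 ]
ρ3 -> 1/2·ρ3
  [ 1  0  0    0  |  2 ]
  [ 0  1  0    0  |  5 ]
  [ 0  0  1  1/2  |  2 ]
  [ 0  0  1    1  |  5 ]
ρ4 -> ρ4 − ρ3
  [ 1  0  0    0  |  2 ]
  [ 0  1  0    0  |  5 ]
  [ 0  0  1  1/2  |  2 ]
  [ 0  0  0  1/2  |  3 ]
ρ4 -> 2·ρ4
  [ 1  0  0    0  |  2 ]
  [ 0  1  0    0  |  5 ]
  [ 0  0  1  1/2  |  2 ]
  [ 0  0  0    1  |  6 ]
ρ3 -> ρ3 − 1/2·ρ4
  [ 1  0  0  0  |   2 ]
  [ 0  1  0  0  |   5 ]
  [ 0  0  1  0  |  -1 ]
  [ 0  0  0  1  |   6 ]
Reading off the last column: a = 2, b = 5, c = -1, d = 6.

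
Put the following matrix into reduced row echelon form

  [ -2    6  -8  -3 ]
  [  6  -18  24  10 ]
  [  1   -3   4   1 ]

[[1, -3, 4, 0], [0, 0, 0, 1], [0, 0, 0, 0]]

Multiply r1 by -1/2.
Subtract 6 times r1 from r2.
Subtract r1 from r3.
Add 1/2 times r2 to r3.
Subtract 3/2 times r2 from r1.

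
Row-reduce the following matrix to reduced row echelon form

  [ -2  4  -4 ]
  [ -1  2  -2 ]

[[1, -2, 2], [0, 0, 0]]

r1 -> -1/2·r1
  [  1  -2   2 ]
  [ -1   2  -2 ]
r2 -> r2 + r1
  [ 1  -2  2 ]
  [ 0   0  0 ]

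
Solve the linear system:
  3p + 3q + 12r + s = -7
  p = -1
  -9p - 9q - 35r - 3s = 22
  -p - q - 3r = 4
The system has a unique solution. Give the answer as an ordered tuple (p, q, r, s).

Form the augmented matrix and row-reduce:
  [  3   3   12   1  |  -7 ]
  [  1   0    0   0  |  -1 ]
  [ -9  -9  -35  -3  |  22 ]
  [ -1  -1   -3   0  |   4 ]
R1 := 1/3·R1
  [  1   1    4  1/3  |  -7/3 ]
  [  1   0    0    0  |    -1 ]
  [ -9  -9  -35   -3  |    22 ]
  [ -1  -1   -3    0  |     4 ]
R2 := R2 − R1
  [  1   1    4   1/3  |  -7/3 ]
  [  0  -1   -4  -1/3  |   4/3 ]
  [ -9  -9  -35    -3  |    22 ]
  [ -1  -1   -3     0  |     4 ]
R3 := R3 + 9·R1
  [  1   1   4   1/3  |  -7/3 ]
  [  0  -1  -4  -1/3  |   4/3 ]
  [  0   0   1     0  |     1 ]
  [ -1  -1  -3     0  |     4 ]
R4 := R4 + R1
  [ 1   1   4   1/3  |  -7/3 ]
  [ 0  -1  -4  -1/3  |   4/3 ]
  [ 0   0   1     0  |     1 ]
  [ 0   0   1   1/3  |   5/3 ]
R2 := -1·R2
  [ 1  1  4  1/3  |  -7/3 ]
  [ 0  1  4  1/3  |  -4/3 ]
  [ 0  0  1    0  |     1 ]
  [ 0  0  1  1/3  |   5/3 ]
R4 := R4 − R3
  [ 1  1  4  1/3  |  -7/3 ]
  [ 0  1  4  1/3  |  -4/3 ]
  [ 0  0  1    0  |     1 ]
  [ 0  0  0  1/3  |   2/3 ]
R4 := 3·R4
  [ 1  1  4  1/3  |  -7/3 ]
  [ 0  1  4  1/3  |  -4/3 ]
  [ 0  0  1    0  |     1 ]
  [ 0  0  0    1  |     2 ]
R2 := R2 − 1/3·R4
  [ 1  1  4  1/3  |  -7/3 ]
  [ 0  1  4    0  |    -2 ]
  [ 0  0  1    0  |     1 ]
  [ 0  0  0    1  |     2 ]
R1 := R1 − 1/3·R4
  [ 1  1  4  0  |  -3 ]
  [ 0  1  4  0  |  -2 ]
  [ 0  0  1  0  |   1 ]
  [ 0  0  0  1  |   2 ]
R2 := R2 − 4·R3
  [ 1  1  4  0  |  -3 ]
  [ 0  1  0  0  |  -6 ]
  [ 0  0  1  0  |   1 ]
  [ 0  0  0  1  |   2 ]
R1 := R1 − 4·R3
  [ 1  1  0  0  |  -7 ]
  [ 0  1  0  0  |  -6 ]
  [ 0  0  1  0  |   1 ]
  [ 0  0  0  1  |   2 ]
R1 := R1 − R2
  [ 1  0  0  0  |  -1 ]
  [ 0  1  0  0  |  -6 ]
  [ 0  0  1  0  |   1 ]
  [ 0  0  0  1  |   2 ]
Reading off the last column: p = -1, q = -6, r = 1, s = 2.

(-1, -6, 1, 2)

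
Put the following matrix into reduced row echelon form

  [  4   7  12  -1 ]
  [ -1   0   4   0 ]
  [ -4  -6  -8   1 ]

[[1, 0, -4, 0], [0, 1, 4, 0], [0, 0, 0, 1]]

r1 → 1/4·r1
  [  1  7/4   3  -1/4 ]
  [ -1    0   4     0 ]
  [ -4   -6  -8     1 ]
r2 → r2 + r1
  [  1  7/4   3  -1/4 ]
  [  0  7/4   7  -1/4 ]
  [ -4   -6  -8     1 ]
r3 → r3 + 4·r1
  [ 1  7/4  3  -1/4 ]
  [ 0  7/4  7  -1/4 ]
  [ 0    1  4     0 ]
r2 → 4/7·r2
  [ 1  7/4  3  -1/4 ]
  [ 0    1  4  -1/7 ]
  [ 0    1  4     0 ]
r3 → r3 − r2
  [ 1  7/4  3  -1/4 ]
  [ 0    1  4  -1/7 ]
  [ 0    0  0   1/7 ]
r3 → 7·r3
  [ 1  7/4  3  -1/4 ]
  [ 0    1  4  -1/7 ]
  [ 0    0  0     1 ]
r2 → r2 + 1/7·r3
  [ 1  7/4  3  -1/4 ]
  [ 0    1  4     0 ]
  [ 0    0  0     1 ]
r1 → r1 + 1/4·r3
  [ 1  7/4  3  0 ]
  [ 0    1  4  0 ]
  [ 0    0  0  1 ]
r1 → r1 − 7/4·r2
  [ 1  0  -4  0 ]
  [ 0  1   4  0 ]
  [ 0  0   0  1 ]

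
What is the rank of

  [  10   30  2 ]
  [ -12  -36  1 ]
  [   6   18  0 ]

R1 := 1/10·R1
  [   1    3  1/5 ]
  [ -12  -36    1 ]
  [   6   18    0 ]
R2 := R2 + 12·R1
  [ 1   3   1/5 ]
  [ 0   0  17/5 ]
  [ 6  18     0 ]
R3 := R3 − 6·R1
  [ 1  3   1/5 ]
  [ 0  0  17/5 ]
  [ 0  0  -6/5 ]
R2 := 5/17·R2
  [ 1  3   1/5 ]
  [ 0  0     1 ]
  [ 0  0  -6/5 ]
R3 := R3 + 6/5·R2
  [ 1  3  1/5 ]
  [ 0  0    1 ]
  [ 0  0    0 ]
R1 := R1 − 1/5·R2
  [ 1  3  0 ]
  [ 0  0  1 ]
  [ 0  0  0 ]
The reduced form has 2 nonzero rows.

rank = 2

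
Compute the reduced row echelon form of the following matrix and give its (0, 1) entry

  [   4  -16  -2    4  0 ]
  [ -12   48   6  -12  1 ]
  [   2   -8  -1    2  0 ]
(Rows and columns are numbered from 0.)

-4

ρ1 -> 1/4·ρ1
ρ2 -> ρ2 + 12·ρ1
ρ3 -> ρ3 − 2·ρ1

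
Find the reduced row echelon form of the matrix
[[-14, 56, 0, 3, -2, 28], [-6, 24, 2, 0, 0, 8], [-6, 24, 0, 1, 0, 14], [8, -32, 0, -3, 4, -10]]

[[1, -4, 0, 0, 0, -2], [0, 0, 1, 0, 0, -2], [0, 0, 0, 1, 0, 2], [0, 0, 0, 0, 1, 3]]

ρ1 -> -1/14·ρ1
  [  1   -4  0  -3/14  1/7   -2 ]
  [ -6   24  2      0    0    8 ]
  [ -6   24  0      1    0   14 ]
  [  8  -32  0     -3    4  -10 ]
ρ2 -> ρ2 + 6·ρ1
  [  1   -4  0  -3/14  1/7   -2 ]
  [  0    0  2   -9/7  6/7   -4 ]
  [ -6   24  0      1    0   14 ]
  [  8  -32  0     -3    4  -10 ]
ρ3 -> ρ3 + 6·ρ1
  [ 1   -4  0  -3/14  1/7   -2 ]
  [ 0    0  2   -9/7  6/7   -4 ]
  [ 0    0  0   -2/7  6/7    2 ]
  [ 8  -32  0     -3    4  -10 ]
ρ4 -> ρ4 − 8·ρ1
  [ 1  -4  0  -3/14   1/7  -2 ]
  [ 0   0  2   -9/7   6/7  -4 ]
  [ 0   0  0   -2/7   6/7   2 ]
  [ 0   0  0   -9/7  20/7   6 ]
ρ2 -> 1/2·ρ2
  [ 1  -4  0  -3/14   1/7  -2 ]
  [ 0   0  1  -9/14   3/7  -2 ]
  [ 0   0  0   -2/7   6/7   2 ]
  [ 0   0  0   -9/7  20/7   6 ]
ρ3 -> -7/2·ρ3
  [ 1  -4  0  -3/14   1/7  -2 ]
  [ 0   0  1  -9/14   3/7  -2 ]
  [ 0   0  0      1    -3  -7 ]
  [ 0   0  0   -9/7  20/7   6 ]
ρ4 -> ρ4 + 9/7·ρ3
  [ 1  -4  0  -3/14  1/7  -2 ]
  [ 0   0  1  -9/14  3/7  -2 ]
  [ 0   0  0      1   -3  -7 ]
  [ 0   0  0      0   -1  -3 ]
ρ4 -> -1·ρ4
  [ 1  -4  0  -3/14  1/7  -2 ]
  [ 0   0  1  -9/14  3/7  -2 ]
  [ 0   0  0      1   -3  -7 ]
  [ 0   0  0      0    1   3 ]
ρ3 -> ρ3 + 3·ρ4
  [ 1  -4  0  -3/14  1/7  -2 ]
  [ 0   0  1  -9/14  3/7  -2 ]
  [ 0   0  0      1    0   2 ]
  [ 0   0  0      0    1   3 ]
ρ2 -> ρ2 − 3/7·ρ4
  [ 1  -4  0  -3/14  1/7     -2 ]
  [ 0   0  1  -9/14    0  -23/7 ]
  [ 0   0  0      1    0      2 ]
  [ 0   0  0      0    1      3 ]
ρ1 -> ρ1 − 1/7·ρ4
  [ 1  -4  0  -3/14  0  -17/7 ]
  [ 0   0  1  -9/14  0  -23/7 ]
  [ 0   0  0      1  0      2 ]
  [ 0   0  0      0  1      3 ]
ρ2 -> ρ2 + 9/14·ρ3
  [ 1  -4  0  -3/14  0  -17/7 ]
  [ 0   0  1      0  0     -2 ]
  [ 0   0  0      1  0      2 ]
  [ 0   0  0      0  1      3 ]
ρ1 -> ρ1 + 3/14·ρ3
  [ 1  -4  0  0  0  -2 ]
  [ 0   0  1  0  0  -2 ]
  [ 0   0  0  1  0   2 ]
  [ 0   0  0  0  1   3 ]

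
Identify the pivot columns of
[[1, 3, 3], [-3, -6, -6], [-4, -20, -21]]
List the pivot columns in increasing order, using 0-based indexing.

0, 1, 2

R2 → R2 + 3·R1
  [  1    3    3 ]
  [  0    3    3 ]
  [ -4  -20  -21 ]
R3 → R3 + 4·R1
  [ 1   3   3 ]
  [ 0   3   3 ]
  [ 0  -8  -9 ]
R2 → 1/3·R2
  [ 1   3   3 ]
  [ 0   1   1 ]
  [ 0  -8  -9 ]
R3 → R3 + 8·R2
  [ 1  3   3 ]
  [ 0  1   1 ]
  [ 0  0  -1 ]
R3 → -1·R3
  [ 1  3  3 ]
  [ 0  1  1 ]
  [ 0  0  1 ]
R2 → R2 − R3
  [ 1  3  3 ]
  [ 0  1  0 ]
  [ 0  0  1 ]
R1 → R1 − 3·R3
  [ 1  3  0 ]
  [ 0  1  0 ]
  [ 0  0  1 ]
R1 → R1 − 3·R2
  [ 1  0  0 ]
  [ 0  1  0 ]
  [ 0  0  1 ]
Pivot columns are the columns containing a leading 1.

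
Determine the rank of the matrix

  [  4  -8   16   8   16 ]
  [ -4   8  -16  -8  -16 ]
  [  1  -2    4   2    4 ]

rank = 1

ρ1 := 1/4·ρ1
  [  1  -2    4   2    4 ]
  [ -4   8  -16  -8  -16 ]
  [  1  -2    4   2    4 ]
ρ2 := ρ2 + 4·ρ1
  [ 1  -2  4  2  4 ]
  [ 0   0  0  0  0 ]
  [ 1  -2  4  2  4 ]
ρ3 := ρ3 − ρ1
  [ 1  -2  4  2  4 ]
  [ 0   0  0  0  0 ]
  [ 0   0  0  0  0 ]
The reduced form has 1 nonzero row.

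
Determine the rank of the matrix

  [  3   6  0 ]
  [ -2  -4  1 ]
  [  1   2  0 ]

Multiply ρ1 by 1/3.
Add 2 times ρ1 to ρ2.
Subtract ρ1 from ρ3.
The reduced form has 2 nonzero rows.

rank = 2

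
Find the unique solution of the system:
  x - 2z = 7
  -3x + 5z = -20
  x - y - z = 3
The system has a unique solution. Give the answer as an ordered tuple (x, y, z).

(5, 3, -1)

Form the augmented matrix and row-reduce:
  [  1   0  -2  |    7 ]
  [ -3   0   5  |  -20 ]
  [  1  -1  -1  |    3 ]
r2 -> r2 + 3·r1
  [ 1   0  -2  |  7 ]
  [ 0   0  -1  |  1 ]
  [ 1  -1  -1  |  3 ]
r3 -> r3 − r1
  [ 1   0  -2  |   7 ]
  [ 0   0  -1  |   1 ]
  [ 0  -1   1  |  -4 ]
r2 <=> r3
  [ 1   0  -2  |   7 ]
  [ 0  -1   1  |  -4 ]
  [ 0   0  -1  |   1 ]
r2 -> -1·r2
  [ 1  0  -2  |  7 ]
  [ 0  1  -1  |  4 ]
  [ 0  0  -1  |  1 ]
r3 -> -1·r3
  [ 1  0  -2  |   7 ]
  [ 0  1  -1  |   4 ]
  [ 0  0   1  |  -1 ]
r2 -> r2 + r3
  [ 1  0  -2  |   7 ]
  [ 0  1   0  |   3 ]
  [ 0  0   1  |  -1 ]
r1 -> r1 + 2·r3
  [ 1  0  0  |   5 ]
  [ 0  1  0  |   3 ]
  [ 0  0  1  |  -1 ]
Reading off the last column: x = 5, y = 3, z = -1.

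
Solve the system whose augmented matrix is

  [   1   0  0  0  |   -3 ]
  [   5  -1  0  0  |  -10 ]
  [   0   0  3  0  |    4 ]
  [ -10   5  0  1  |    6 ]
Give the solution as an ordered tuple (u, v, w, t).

R2 -> R2 − 5·R1
R4 -> R4 + 10·R1
R2 -> -1·R2
R4 -> R4 − 5·R2
R3 -> 1/3·R3
Reading off the last column: u = -3, v = -5, w = 4/3, t = 1.

(-3, -5, 4/3, 1)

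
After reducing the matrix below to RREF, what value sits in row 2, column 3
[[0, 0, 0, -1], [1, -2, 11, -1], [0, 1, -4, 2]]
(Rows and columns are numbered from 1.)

r1 <=> r2
  [ 1  -2  11  -1 ]
  [ 0   0   0  -1 ]
  [ 0   1  -4   2 ]
r2 <=> r3
  [ 1  -2  11  -1 ]
  [ 0   1  -4   2 ]
  [ 0   0   0  -1 ]
r3 -> -1·r3
  [ 1  -2  11  -1 ]
  [ 0   1  -4   2 ]
  [ 0   0   0   1 ]
r2 -> r2 − 2·r3
  [ 1  -2  11  -1 ]
  [ 0   1  -4   0 ]
  [ 0   0   0   1 ]
r1 -> r1 + r3
  [ 1  -2  11  0 ]
  [ 0   1  -4  0 ]
  [ 0   0   0  1 ]
r1 -> r1 + 2·r2
  [ 1  0   3  0 ]
  [ 0  1  -4  0 ]
  [ 0  0   0  1 ]

-4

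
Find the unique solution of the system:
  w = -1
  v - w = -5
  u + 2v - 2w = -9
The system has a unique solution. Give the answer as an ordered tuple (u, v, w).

(1, -6, -1)

Form the augmented matrix and row-reduce:
  [ 0  0   1  |  -1 ]
  [ 0  1  -1  |  -5 ]
  [ 1  2  -2  |  -9 ]
R1 <=> R3
  [ 1  2  -2  |  -9 ]
  [ 0  1  -1  |  -5 ]
  [ 0  0   1  |  -1 ]
R2 -> R2 + R3
  [ 1  2  -2  |  -9 ]
  [ 0  1   0  |  -6 ]
  [ 0  0   1  |  -1 ]
R1 -> R1 + 2·R3
  [ 1  2  0  |  -11 ]
  [ 0  1  0  |   -6 ]
  [ 0  0  1  |   -1 ]
R1 -> R1 − 2·R2
  [ 1  0  0  |   1 ]
  [ 0  1  0  |  -6 ]
  [ 0  0  1  |  -1 ]
Reading off the last column: u = 1, v = -6, w = -1.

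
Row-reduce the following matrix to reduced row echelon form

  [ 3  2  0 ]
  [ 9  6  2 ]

[[1, 2/3, 0], [0, 0, 1]]

R1 := 1/3·R1
  [ 1  2/3  0 ]
  [ 9    6  2 ]
R2 := R2 − 9·R1
  [ 1  2/3  0 ]
  [ 0    0  2 ]
R2 := 1/2·R2
  [ 1  2/3  0 ]
  [ 0    0  1 ]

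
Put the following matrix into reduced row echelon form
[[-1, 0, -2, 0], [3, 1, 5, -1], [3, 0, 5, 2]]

[[1, 0, 0, 4], [0, 1, 0, -3], [0, 0, 1, -2]]

Multiply r1 by -1.
  [ 1  0  2   0 ]
  [ 3  1  5  -1 ]
  [ 3  0  5   2 ]
Subtract 3 times r1 from r2.
  [ 1  0   2   0 ]
  [ 0  1  -1  -1 ]
  [ 3  0   5   2 ]
Subtract 3 times r1 from r3.
  [ 1  0   2   0 ]
  [ 0  1  -1  -1 ]
  [ 0  0  -1   2 ]
Multiply r3 by -1.
  [ 1  0   2   0 ]
  [ 0  1  -1  -1 ]
  [ 0  0   1  -2 ]
Add r3 to r2.
  [ 1  0  2   0 ]
  [ 0  1  0  -3 ]
  [ 0  0  1  -2 ]
Subtract 2 times r3 from r1.
  [ 1  0  0   4 ]
  [ 0  1  0  -3 ]
  [ 0  0  1  -2 ]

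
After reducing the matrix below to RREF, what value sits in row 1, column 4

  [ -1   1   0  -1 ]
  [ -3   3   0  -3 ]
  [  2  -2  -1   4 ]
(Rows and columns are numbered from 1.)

R1 := -1·R1
  [  1  -1   0   1 ]
  [ -3   3   0  -3 ]
  [  2  -2  -1   4 ]
R2 := R2 + 3·R1
  [ 1  -1   0  1 ]
  [ 0   0   0  0 ]
  [ 2  -2  -1  4 ]
R3 := R3 − 2·R1
  [ 1  -1   0  1 ]
  [ 0   0   0  0 ]
  [ 0   0  -1  2 ]
R2 <=> R3
  [ 1  -1   0  1 ]
  [ 0   0  -1  2 ]
  [ 0   0   0  0 ]
R2 := -1·R2
  [ 1  -1  0   1 ]
  [ 0   0  1  -2 ]
  [ 0   0  0   0 ]

1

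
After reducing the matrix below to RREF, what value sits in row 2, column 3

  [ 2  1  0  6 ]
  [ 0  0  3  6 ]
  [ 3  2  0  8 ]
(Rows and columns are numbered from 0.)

2

Multiply r1 by 1/2.
  [ 1  1/2  0  3 ]
  [ 0    0  3  6 ]
  [ 3    2  0  8 ]
Subtract 3 times r1 from r3.
  [ 1  1/2  0   3 ]
  [ 0    0  3   6 ]
  [ 0  1/2  0  -1 ]
Swap r2 and r3.
  [ 1  1/2  0   3 ]
  [ 0  1/2  0  -1 ]
  [ 0    0  3   6 ]
Multiply r2 by 2.
  [ 1  1/2  0   3 ]
  [ 0    1  0  -2 ]
  [ 0    0  3   6 ]
Multiply r3 by 1/3.
  [ 1  1/2  0   3 ]
  [ 0    1  0  -2 ]
  [ 0    0  1   2 ]
Subtract 1/2 times r2 from r1.
  [ 1  0  0   4 ]
  [ 0  1  0  -2 ]
  [ 0  0  1   2 ]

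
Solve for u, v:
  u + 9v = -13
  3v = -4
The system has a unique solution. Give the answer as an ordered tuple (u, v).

(-1, -4/3)

Form the augmented matrix and row-reduce:
  [ 1  9  |  -13 ]
  [ 0  3  |   -4 ]
r2 -> 1/3·r2
  [ 1  9  |   -13 ]
  [ 0  1  |  -4/3 ]
r1 -> r1 − 9·r2
  [ 1  0  |    -1 ]
  [ 0  1  |  -4/3 ]
Reading off the last column: u = -1, v = -4/3.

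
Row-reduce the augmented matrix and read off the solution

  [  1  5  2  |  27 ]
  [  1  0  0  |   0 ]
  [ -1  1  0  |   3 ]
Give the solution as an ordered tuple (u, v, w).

R2 := R2 − R1
  [  1   5   2  |   27 ]
  [  0  -5  -2  |  -27 ]
  [ -1   1   0  |    3 ]
R3 := R3 + R1
  [ 1   5   2  |   27 ]
  [ 0  -5  -2  |  -27 ]
  [ 0   6   2  |   30 ]
R2 := -1/5·R2
  [ 1  5    2  |    27 ]
  [ 0  1  2/5  |  27/5 ]
  [ 0  6    2  |    30 ]
R3 := R3 − 6·R2
  [ 1  5     2  |     27 ]
  [ 0  1   2/5  |   27/5 ]
  [ 0  0  -2/5  |  -12/5 ]
R3 := -5/2·R3
  [ 1  5    2  |    27 ]
  [ 0  1  2/5  |  27/5 ]
  [ 0  0    1  |     6 ]
R2 := R2 − 2/5·R3
  [ 1  5  2  |  27 ]
  [ 0  1  0  |   3 ]
  [ 0  0  1  |   6 ]
R1 := R1 − 2·R3
  [ 1  5  0  |  15 ]
  [ 0  1  0  |   3 ]
  [ 0  0  1  |   6 ]
R1 := R1 − 5·R2
  [ 1  0  0  |  0 ]
  [ 0  1  0  |  3 ]
  [ 0  0  1  |  6 ]
Reading off the last column: u = 0, v = 3, w = 6.

(0, 3, 6)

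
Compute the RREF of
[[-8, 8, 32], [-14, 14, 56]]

[[1, -1, -4], [0, 0, 0]]

R1 → -1/8·R1
  [   1  -1  -4 ]
  [ -14  14  56 ]
R2 → R2 + 14·R1
  [ 1  -1  -4 ]
  [ 0   0   0 ]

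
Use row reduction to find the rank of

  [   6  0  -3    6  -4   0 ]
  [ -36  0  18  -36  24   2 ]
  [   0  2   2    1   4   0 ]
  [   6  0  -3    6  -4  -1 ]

R1 ← 1/6·R1
  [   1  0  -1/2    1  -2/3   0 ]
  [ -36  0    18  -36    24   2 ]
  [   0  2     2    1     4   0 ]
  [   6  0    -3    6    -4  -1 ]
R2 ← R2 + 36·R1
  [ 1  0  -1/2  1  -2/3   0 ]
  [ 0  0     0  0     0   2 ]
  [ 0  2     2  1     4   0 ]
  [ 6  0    -3  6    -4  -1 ]
R4 ← R4 − 6·R1
  [ 1  0  -1/2  1  -2/3   0 ]
  [ 0  0     0  0     0   2 ]
  [ 0  2     2  1     4   0 ]
  [ 0  0     0  0     0  -1 ]
R2 <=> R3
  [ 1  0  -1/2  1  -2/3   0 ]
  [ 0  2     2  1     4   0 ]
  [ 0  0     0  0     0   2 ]
  [ 0  0     0  0     0  -1 ]
R2 ← 1/2·R2
  [ 1  0  -1/2    1  -2/3   0 ]
  [ 0  1     1  1/2     2   0 ]
  [ 0  0     0    0     0   2 ]
  [ 0  0     0    0     0  -1 ]
R3 ← 1/2·R3
  [ 1  0  -1/2    1  -2/3   0 ]
  [ 0  1     1  1/2     2   0 ]
  [ 0  0     0    0     0   1 ]
  [ 0  0     0    0     0  -1 ]
R4 ← R4 + R3
  [ 1  0  -1/2    1  -2/3  0 ]
  [ 0  1     1  1/2     2  0 ]
  [ 0  0     0    0     0  1 ]
  [ 0  0     0    0     0  0 ]
The reduced form has 3 nonzero rows.

rank = 3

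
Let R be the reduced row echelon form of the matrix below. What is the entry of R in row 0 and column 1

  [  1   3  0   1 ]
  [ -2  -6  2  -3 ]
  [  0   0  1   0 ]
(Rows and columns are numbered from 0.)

3

Add 2 times ρ1 to ρ2.
Multiply ρ2 by 1/2.
Subtract ρ2 from ρ3.
Multiply ρ3 by 2.
Add 1/2 times ρ3 to ρ2.
Subtract ρ3 from ρ1.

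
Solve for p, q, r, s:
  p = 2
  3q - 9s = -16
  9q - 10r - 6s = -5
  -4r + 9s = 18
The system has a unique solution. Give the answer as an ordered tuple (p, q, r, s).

Form the augmented matrix and row-reduce:
  [ 1  0    0   0  |    2 ]
  [ 0  3    0  -9  |  -16 ]
  [ 0  9  -10  -6  |   -5 ]
  [ 0  0   -4   9  |   18 ]
Multiply ρ2 by 1/3.
  [ 1  0    0   0  |      2 ]
  [ 0  1    0  -3  |  -16/3 ]
  [ 0  9  -10  -6  |     -5 ]
  [ 0  0   -4   9  |     18 ]
Subtract 9 times ρ2 from ρ3.
  [ 1  0    0   0  |      2 ]
  [ 0  1    0  -3  |  -16/3 ]
  [ 0  0  -10  21  |     43 ]
  [ 0  0   -4   9  |     18 ]
Multiply ρ3 by -1/10.
  [ 1  0   0       0  |       2 ]
  [ 0  1   0      -3  |   -16/3 ]
  [ 0  0   1  -21/10  |  -43/10 ]
  [ 0  0  -4       9  |      18 ]
Add 4 times ρ3 to ρ4.
  [ 1  0  0       0  |       2 ]
  [ 0  1  0      -3  |   -16/3 ]
  [ 0  0  1  -21/10  |  -43/10 ]
  [ 0  0  0     3/5  |     4/5 ]
Multiply ρ4 by 5/3.
  [ 1  0  0       0  |       2 ]
  [ 0  1  0      -3  |   -16/3 ]
  [ 0  0  1  -21/10  |  -43/10 ]
  [ 0  0  0       1  |     4/3 ]
Add 21/10 times ρ4 to ρ3.
  [ 1  0  0   0  |      2 ]
  [ 0  1  0  -3  |  -16/3 ]
  [ 0  0  1   0  |   -3/2 ]
  [ 0  0  0   1  |    4/3 ]
Add 3 times ρ4 to ρ2.
  [ 1  0  0  0  |     2 ]
  [ 0  1  0  0  |  -4/3 ]
  [ 0  0  1  0  |  -3/2 ]
  [ 0  0  0  1  |   4/3 ]
Reading off the last column: p = 2, q = -4/3, r = -3/2, s = 4/3.

(2, -4/3, -3/2, 4/3)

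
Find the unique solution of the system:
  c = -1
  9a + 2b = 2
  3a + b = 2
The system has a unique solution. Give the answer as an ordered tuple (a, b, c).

Form the augmented matrix and row-reduce:
  [ 0  0  1  |  -1 ]
  [ 9  2  0  |   2 ]
  [ 3  1  0  |   2 ]
R1 <=> R2
  [ 9  2  0  |   2 ]
  [ 0  0  1  |  -1 ]
  [ 3  1  0  |   2 ]
R1 → 1/9·R1
  [ 1  2/9  0  |  2/9 ]
  [ 0    0  1  |   -1 ]
  [ 3    1  0  |    2 ]
R3 → R3 − 3·R1
  [ 1  2/9  0  |  2/9 ]
  [ 0    0  1  |   -1 ]
  [ 0  1/3  0  |  4/3 ]
R2 <=> R3
  [ 1  2/9  0  |  2/9 ]
  [ 0  1/3  0  |  4/3 ]
  [ 0    0  1  |   -1 ]
R2 → 3·R2
  [ 1  2/9  0  |  2/9 ]
  [ 0    1  0  |    4 ]
  [ 0    0  1  |   -1 ]
R1 → R1 − 2/9·R2
  [ 1  0  0  |  -2/3 ]
  [ 0  1  0  |     4 ]
  [ 0  0  1  |    -1 ]
Reading off the last column: a = -2/3, b = 4, c = -1.

(-2/3, 4, -1)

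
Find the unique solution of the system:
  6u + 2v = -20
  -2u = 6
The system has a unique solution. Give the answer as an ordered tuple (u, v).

(-3, -1)

Form the augmented matrix and row-reduce:
  [  6  2  |  -20 ]
  [ -2  0  |    6 ]
r1 → 1/6·r1
  [  1  1/3  |  -10/3 ]
  [ -2    0  |      6 ]
r2 → r2 + 2·r1
  [ 1  1/3  |  -10/3 ]
  [ 0  2/3  |   -2/3 ]
r2 → 3/2·r2
  [ 1  1/3  |  -10/3 ]
  [ 0    1  |     -1 ]
r1 → r1 − 1/3·r2
  [ 1  0  |  -3 ]
  [ 0  1  |  -1 ]
Reading off the last column: u = -3, v = -1.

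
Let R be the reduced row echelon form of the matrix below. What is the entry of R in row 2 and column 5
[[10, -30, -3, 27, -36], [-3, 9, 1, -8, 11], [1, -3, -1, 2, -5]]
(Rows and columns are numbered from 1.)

2

R1 -> 1/10·R1
  [  1  -3  -3/10  27/10  -18/5 ]
  [ -3   9      1     -8     11 ]
  [  1  -3     -1      2     -5 ]
R2 -> R2 + 3·R1
  [ 1  -3  -3/10  27/10  -18/5 ]
  [ 0   0   1/10   1/10    1/5 ]
  [ 1  -3     -1      2     -5 ]
R3 -> R3 − R1
  [ 1  -3  -3/10  27/10  -18/5 ]
  [ 0   0   1/10   1/10    1/5 ]
  [ 0   0  -7/10  -7/10   -7/5 ]
R2 -> 10·R2
  [ 1  -3  -3/10  27/10  -18/5 ]
  [ 0   0      1      1      2 ]
  [ 0   0  -7/10  -7/10   -7/5 ]
R3 -> R3 + 7/10·R2
  [ 1  -3  -3/10  27/10  -18/5 ]
  [ 0   0      1      1      2 ]
  [ 0   0      0      0      0 ]
R1 -> R1 + 3/10·R2
  [ 1  -3  0  3  -3 ]
  [ 0   0  1  1   2 ]
  [ 0   0  0  0   0 ]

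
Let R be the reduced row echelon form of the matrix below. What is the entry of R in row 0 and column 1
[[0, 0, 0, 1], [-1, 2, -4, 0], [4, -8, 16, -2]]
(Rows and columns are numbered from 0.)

-2

Swap ρ1 and ρ2.
  [ -1   2  -4   0 ]
  [  0   0   0   1 ]
  [  4  -8  16  -2 ]
Multiply ρ1 by -1.
  [ 1  -2   4   0 ]
  [ 0   0   0   1 ]
  [ 4  -8  16  -2 ]
Subtract 4 times ρ1 from ρ3.
  [ 1  -2  4   0 ]
  [ 0   0  0   1 ]
  [ 0   0  0  -2 ]
Add 2 times ρ2 to ρ3.
  [ 1  -2  4  0 ]
  [ 0   0  0  1 ]
  [ 0   0  0  0 ]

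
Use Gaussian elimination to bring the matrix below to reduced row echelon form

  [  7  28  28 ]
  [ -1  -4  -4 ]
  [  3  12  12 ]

[[1, 4, 4], [0, 0, 0], [0, 0, 0]]

Multiply R1 by 1/7.
  [  1   4   4 ]
  [ -1  -4  -4 ]
  [  3  12  12 ]
Add R1 to R2.
  [ 1   4   4 ]
  [ 0   0   0 ]
  [ 3  12  12 ]
Subtract 3 times R1 from R3.
  [ 1  4  4 ]
  [ 0  0  0 ]
  [ 0  0  0 ]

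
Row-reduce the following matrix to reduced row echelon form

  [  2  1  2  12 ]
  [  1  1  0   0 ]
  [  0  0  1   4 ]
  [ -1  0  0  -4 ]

R1 := 1/2·R1
  [  1  1/2  1   6 ]
  [  1    1  0   0 ]
  [  0    0  1   4 ]
  [ -1    0  0  -4 ]
R2 := R2 − R1
  [  1  1/2   1   6 ]
  [  0  1/2  -1  -6 ]
  [  0    0   1   4 ]
  [ -1    0   0  -4 ]
R4 := R4 + R1
  [ 1  1/2   1   6 ]
  [ 0  1/2  -1  -6 ]
  [ 0    0   1   4 ]
  [ 0  1/2   1   2 ]
R2 := 2·R2
  [ 1  1/2   1    6 ]
  [ 0    1  -2  -12 ]
  [ 0    0   1    4 ]
  [ 0  1/2   1    2 ]
R4 := R4 − 1/2·R2
  [ 1  1/2   1    6 ]
  [ 0    1  -2  -12 ]
  [ 0    0   1    4 ]
  [ 0    0   2    8 ]
R4 := R4 − 2·R3
  [ 1  1/2   1    6 ]
  [ 0    1  -2  -12 ]
  [ 0    0   1    4 ]
  [ 0    0   0    0 ]
R2 := R2 + 2·R3
  [ 1  1/2  1   6 ]
  [ 0    1  0  -4 ]
  [ 0    0  1   4 ]
  [ 0    0  0   0 ]
R1 := R1 − R3
  [ 1  1/2  0   2 ]
  [ 0    1  0  -4 ]
  [ 0    0  1   4 ]
  [ 0    0  0   0 ]
R1 := R1 − 1/2·R2
  [ 1  0  0   4 ]
  [ 0  1  0  -4 ]
  [ 0  0  1   4 ]
  [ 0  0  0   0 ]

[[1, 0, 0, 4], [0, 1, 0, -4], [0, 0, 1, 4], [0, 0, 0, 0]]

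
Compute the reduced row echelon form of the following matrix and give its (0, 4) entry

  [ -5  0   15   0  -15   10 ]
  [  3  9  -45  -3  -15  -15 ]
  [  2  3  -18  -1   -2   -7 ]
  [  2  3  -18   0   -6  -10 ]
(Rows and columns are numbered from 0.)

ρ1 -> -1/5·ρ1
ρ2 -> ρ2 − 3·ρ1
ρ3 -> ρ3 − 2·ρ1
ρ4 -> ρ4 − 2·ρ1
ρ2 -> 1/9·ρ2
ρ3 -> ρ3 − 3·ρ2
ρ4 -> ρ4 − 3·ρ2
ρ3 ↔ ρ4
ρ2 -> ρ2 + 1/3·ρ3

3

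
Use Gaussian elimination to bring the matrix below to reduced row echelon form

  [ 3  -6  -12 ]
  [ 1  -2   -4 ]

R1 → 1/3·R1
  [ 1  -2  -4 ]
  [ 1  -2  -4 ]
R2 → R2 − R1
  [ 1  -2  -4 ]
  [ 0   0   0 ]

[[1, -2, -4], [0, 0, 0]]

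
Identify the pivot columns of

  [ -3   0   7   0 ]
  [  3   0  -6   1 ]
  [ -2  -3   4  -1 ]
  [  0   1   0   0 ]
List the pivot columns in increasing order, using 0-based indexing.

r1 ← -1/3·r1
  [  1   0  -7/3   0 ]
  [  3   0    -6   1 ]
  [ -2  -3     4  -1 ]
  [  0   1     0   0 ]
r2 ← r2 − 3·r1
  [  1   0  -7/3   0 ]
  [  0   0     1   1 ]
  [ -2  -3     4  -1 ]
  [  0   1     0   0 ]
r3 ← r3 + 2·r1
  [ 1   0  -7/3   0 ]
  [ 0   0     1   1 ]
  [ 0  -3  -2/3  -1 ]
  [ 0   1     0   0 ]
r2 <-> r3
  [ 1   0  -7/3   0 ]
  [ 0  -3  -2/3  -1 ]
  [ 0   0     1   1 ]
  [ 0   1     0   0 ]
r2 ← -1/3·r2
  [ 1  0  -7/3    0 ]
  [ 0  1   2/9  1/3 ]
  [ 0  0     1    1 ]
  [ 0  1     0    0 ]
r4 ← r4 − r2
  [ 1  0  -7/3     0 ]
  [ 0  1   2/9   1/3 ]
  [ 0  0     1     1 ]
  [ 0  0  -2/9  -1/3 ]
r4 ← r4 + 2/9·r3
  [ 1  0  -7/3     0 ]
  [ 0  1   2/9   1/3 ]
  [ 0  0     1     1 ]
  [ 0  0     0  -1/9 ]
r4 ← -9·r4
  [ 1  0  -7/3    0 ]
  [ 0  1   2/9  1/3 ]
  [ 0  0     1    1 ]
  [ 0  0     0    1 ]
r3 ← r3 − r4
  [ 1  0  -7/3    0 ]
  [ 0  1   2/9  1/3 ]
  [ 0  0     1    0 ]
  [ 0  0     0    1 ]
r2 ← r2 − 1/3·r4
  [ 1  0  -7/3  0 ]
  [ 0  1   2/9  0 ]
  [ 0  0     1  0 ]
  [ 0  0     0  1 ]
r2 ← r2 − 2/9·r3
  [ 1  0  -7/3  0 ]
  [ 0  1     0  0 ]
  [ 0  0     1  0 ]
  [ 0  0     0  1 ]
r1 ← r1 + 7/3·r3
  [ 1  0  0  0 ]
  [ 0  1  0  0 ]
  [ 0  0  1  0 ]
  [ 0  0  0  1 ]
Pivot columns are the columns containing a leading 1.

0, 1, 2, 3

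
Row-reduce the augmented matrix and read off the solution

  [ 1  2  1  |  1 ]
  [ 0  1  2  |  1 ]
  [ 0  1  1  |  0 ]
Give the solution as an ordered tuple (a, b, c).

ρ3 := ρ3 − ρ2
ρ3 := -1·ρ3
ρ2 := ρ2 − 2·ρ3
ρ1 := ρ1 − ρ3
ρ1 := ρ1 − 2·ρ2
Reading off the last column: a = 2, b = -1, c = 1.

(2, -1, 1)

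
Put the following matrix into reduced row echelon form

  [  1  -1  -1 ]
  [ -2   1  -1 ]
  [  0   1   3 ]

[[1, 0, 2], [0, 1, 3], [0, 0, 0]]

R2 → R2 + 2·R1
  [ 1  -1  -1 ]
  [ 0  -1  -3 ]
  [ 0   1   3 ]
R2 → -1·R2
  [ 1  -1  -1 ]
  [ 0   1   3 ]
  [ 0   1   3 ]
R3 → R3 − R2
  [ 1  -1  -1 ]
  [ 0   1   3 ]
  [ 0   0   0 ]
R1 → R1 + R2
  [ 1  0  2 ]
  [ 0  1  3 ]
  [ 0  0  0 ]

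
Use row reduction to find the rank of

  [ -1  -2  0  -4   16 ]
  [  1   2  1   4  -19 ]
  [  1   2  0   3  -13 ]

R1 := -1·R1
  [ 1  2  0  4  -16 ]
  [ 1  2  1  4  -19 ]
  [ 1  2  0  3  -13 ]
R2 := R2 − R1
  [ 1  2  0  4  -16 ]
  [ 0  0  1  0   -3 ]
  [ 1  2  0  3  -13 ]
R3 := R3 − R1
  [ 1  2  0   4  -16 ]
  [ 0  0  1   0   -3 ]
  [ 0  0  0  -1    3 ]
R3 := -1·R3
  [ 1  2  0  4  -16 ]
  [ 0  0  1  0   -3 ]
  [ 0  0  0  1   -3 ]
R1 := R1 − 4·R3
  [ 1  2  0  0  -4 ]
  [ 0  0  1  0  -3 ]
  [ 0  0  0  1  -3 ]
The reduced form has 3 nonzero rows.

rank = 3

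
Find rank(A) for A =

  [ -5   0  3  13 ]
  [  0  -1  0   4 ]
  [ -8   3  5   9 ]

rank = 3

Multiply R1 by -1/5.
  [  1   0  -3/5  -13/5 ]
  [  0  -1     0      4 ]
  [ -8   3     5      9 ]
Add 8 times R1 to R3.
  [ 1   0  -3/5  -13/5 ]
  [ 0  -1     0      4 ]
  [ 0   3   1/5  -59/5 ]
Multiply R2 by -1.
  [ 1  0  -3/5  -13/5 ]
  [ 0  1     0     -4 ]
  [ 0  3   1/5  -59/5 ]
Subtract 3 times R2 from R3.
  [ 1  0  -3/5  -13/5 ]
  [ 0  1     0     -4 ]
  [ 0  0   1/5    1/5 ]
Multiply R3 by 5.
  [ 1  0  -3/5  -13/5 ]
  [ 0  1     0     -4 ]
  [ 0  0     1      1 ]
Add 3/5 times R3 to R1.
  [ 1  0  0  -2 ]
  [ 0  1  0  -4 ]
  [ 0  0  1   1 ]
The reduced form has 3 nonzero rows.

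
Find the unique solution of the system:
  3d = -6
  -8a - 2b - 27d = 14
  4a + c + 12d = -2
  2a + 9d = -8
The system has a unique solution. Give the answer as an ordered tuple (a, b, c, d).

(5, 0, 2, -2)

Form the augmented matrix and row-reduce:
  [  0   0  0    3  |  -6 ]
  [ -8  -2  0  -27  |  14 ]
  [  4   0  1   12  |  -2 ]
  [  2   0  0    9  |  -8 ]
ρ1 <-> ρ2
ρ1 → -1/8·ρ1
ρ3 → ρ3 − 4·ρ1
ρ4 → ρ4 − 2·ρ1
ρ2 <-> ρ3
ρ2 → -1·ρ2
ρ4 → ρ4 + 1/2·ρ2
ρ3 <-> ρ4
ρ3 → -2·ρ3
ρ4 → 1/3·ρ4
ρ3 → ρ3 + 6·ρ4
ρ2 → ρ2 − 3/2·ρ4
ρ1 → ρ1 − 27/8·ρ4
ρ2 → ρ2 + ρ3
ρ1 → ρ1 − 1/4·ρ2
Reading off the last column: a = 5, b = 0, c = 2, d = -2.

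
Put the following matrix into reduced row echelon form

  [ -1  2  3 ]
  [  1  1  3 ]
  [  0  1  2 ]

[[1, 0, 1], [0, 1, 2], [0, 0, 0]]

R1 -> -1·R1
  [ 1  -2  -3 ]
  [ 1   1   3 ]
  [ 0   1   2 ]
R2 -> R2 − R1
  [ 1  -2  -3 ]
  [ 0   3   6 ]
  [ 0   1   2 ]
R2 -> 1/3·R2
  [ 1  -2  -3 ]
  [ 0   1   2 ]
  [ 0   1   2 ]
R3 -> R3 − R2
  [ 1  -2  -3 ]
  [ 0   1   2 ]
  [ 0   0   0 ]
R1 -> R1 + 2·R2
  [ 1  0  1 ]
  [ 0  1  2 ]
  [ 0  0  0 ]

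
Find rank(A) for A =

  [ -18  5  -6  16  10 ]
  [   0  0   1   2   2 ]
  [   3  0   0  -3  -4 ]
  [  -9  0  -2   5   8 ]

rank = 3

ρ1 := -1/18·ρ1
  [  1  -5/18  1/3  -8/9  -5/9 ]
  [  0      0    1     2     2 ]
  [  3      0    0    -3    -4 ]
  [ -9      0   -2     5     8 ]
ρ3 := ρ3 − 3·ρ1
  [  1  -5/18  1/3  -8/9  -5/9 ]
  [  0      0    1     2     2 ]
  [  0    5/6   -1  -1/3  -7/3 ]
  [ -9      0   -2     5     8 ]
ρ4 := ρ4 + 9·ρ1
  [ 1  -5/18  1/3  -8/9  -5/9 ]
  [ 0      0    1     2     2 ]
  [ 0    5/6   -1  -1/3  -7/3 ]
  [ 0   -5/2    1    -3     3 ]
ρ2 <-> ρ3
  [ 1  -5/18  1/3  -8/9  -5/9 ]
  [ 0    5/6   -1  -1/3  -7/3 ]
  [ 0      0    1     2     2 ]
  [ 0   -5/2    1    -3     3 ]
ρ2 := 6/5·ρ2
  [ 1  -5/18   1/3  -8/9   -5/9 ]
  [ 0      1  -6/5  -2/5  -14/5 ]
  [ 0      0     1     2      2 ]
  [ 0   -5/2     1    -3      3 ]
ρ4 := ρ4 + 5/2·ρ2
  [ 1  -5/18   1/3  -8/9   -5/9 ]
  [ 0      1  -6/5  -2/5  -14/5 ]
  [ 0      0     1     2      2 ]
  [ 0      0    -2    -4     -4 ]
ρ4 := ρ4 + 2·ρ3
  [ 1  -5/18   1/3  -8/9   -5/9 ]
  [ 0      1  -6/5  -2/5  -14/5 ]
  [ 0      0     1     2      2 ]
  [ 0      0     0     0      0 ]
ρ2 := ρ2 + 6/5·ρ3
  [ 1  -5/18  1/3  -8/9  -5/9 ]
  [ 0      1    0     2  -2/5 ]
  [ 0      0    1     2     2 ]
  [ 0      0    0     0     0 ]
ρ1 := ρ1 − 1/3·ρ3
  [ 1  -5/18  0  -14/9  -11/9 ]
  [ 0      1  0      2   -2/5 ]
  [ 0      0  1      2      2 ]
  [ 0      0  0      0      0 ]
ρ1 := ρ1 + 5/18·ρ2
  [ 1  0  0  -1  -4/3 ]
  [ 0  1  0   2  -2/5 ]
  [ 0  0  1   2     2 ]
  [ 0  0  0   0     0 ]
The reduced form has 3 nonzero rows.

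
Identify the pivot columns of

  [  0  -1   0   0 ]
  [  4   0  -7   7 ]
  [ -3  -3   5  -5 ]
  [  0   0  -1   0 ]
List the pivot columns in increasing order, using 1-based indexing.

R1 <-> R2
  [  4   0  -7   7 ]
  [  0  -1   0   0 ]
  [ -3  -3   5  -5 ]
  [  0   0  -1   0 ]
R1 -> 1/4·R1
  [  1   0  -7/4  7/4 ]
  [  0  -1     0    0 ]
  [ -3  -3     5   -5 ]
  [  0   0    -1    0 ]
R3 -> R3 + 3·R1
  [ 1   0  -7/4  7/4 ]
  [ 0  -1     0    0 ]
  [ 0  -3  -1/4  1/4 ]
  [ 0   0    -1    0 ]
R2 -> -1·R2
  [ 1   0  -7/4  7/4 ]
  [ 0   1     0    0 ]
  [ 0  -3  -1/4  1/4 ]
  [ 0   0    -1    0 ]
R3 -> R3 + 3·R2
  [ 1  0  -7/4  7/4 ]
  [ 0  1     0    0 ]
  [ 0  0  -1/4  1/4 ]
  [ 0  0    -1    0 ]
R3 -> -4·R3
  [ 1  0  -7/4  7/4 ]
  [ 0  1     0    0 ]
  [ 0  0     1   -1 ]
  [ 0  0    -1    0 ]
R4 -> R4 + R3
  [ 1  0  -7/4  7/4 ]
  [ 0  1     0    0 ]
  [ 0  0     1   -1 ]
  [ 0  0     0   -1 ]
R4 -> -1·R4
  [ 1  0  -7/4  7/4 ]
  [ 0  1     0    0 ]
  [ 0  0     1   -1 ]
  [ 0  0     0    1 ]
R3 -> R3 + R4
  [ 1  0  -7/4  7/4 ]
  [ 0  1     0    0 ]
  [ 0  0     1    0 ]
  [ 0  0     0    1 ]
R1 -> R1 − 7/4·R4
  [ 1  0  -7/4  0 ]
  [ 0  1     0  0 ]
  [ 0  0     1  0 ]
  [ 0  0     0  1 ]
R1 -> R1 + 7/4·R3
  [ 1  0  0  0 ]
  [ 0  1  0  0 ]
  [ 0  0  1  0 ]
  [ 0  0  0  1 ]
Pivot columns are the columns containing a leading 1.

1, 2, 3, 4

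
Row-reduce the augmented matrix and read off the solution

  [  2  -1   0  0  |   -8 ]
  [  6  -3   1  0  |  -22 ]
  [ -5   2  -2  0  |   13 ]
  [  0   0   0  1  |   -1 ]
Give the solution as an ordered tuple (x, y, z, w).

(-1, 6, 2, -1)

R1 := 1/2·R1
R2 := R2 − 6·R1
R3 := R3 + 5·R1
R2 <=> R3
R2 := -2·R2
R2 := R2 − 4·R3
R1 := R1 + 1/2·R2
Reading off the last column: x = -1, y = 6, z = 2, w = -1.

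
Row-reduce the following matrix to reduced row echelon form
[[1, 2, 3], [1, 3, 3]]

[[1, 0, 3], [0, 1, 0]]

Subtract R1 from R2.
  [ 1  2  3 ]
  [ 0  1  0 ]
Subtract 2 times R2 from R1.
  [ 1  0  3 ]
  [ 0  1  0 ]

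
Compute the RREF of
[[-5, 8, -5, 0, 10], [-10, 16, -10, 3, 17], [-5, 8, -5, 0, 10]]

[[1, -8/5, 1, 0, -2], [0, 0, 0, 1, -1], [0, 0, 0, 0, 0]]

R1 -> -1/5·R1
  [   1  -8/5    1  0  -2 ]
  [ -10    16  -10  3  17 ]
  [  -5     8   -5  0  10 ]
R2 -> R2 + 10·R1
  [  1  -8/5   1  0  -2 ]
  [  0     0   0  3  -3 ]
  [ -5     8  -5  0  10 ]
R3 -> R3 + 5·R1
  [ 1  -8/5  1  0  -2 ]
  [ 0     0  0  3  -3 ]
  [ 0     0  0  0   0 ]
R2 -> 1/3·R2
  [ 1  -8/5  1  0  -2 ]
  [ 0     0  0  1  -1 ]
  [ 0     0  0  0   0 ]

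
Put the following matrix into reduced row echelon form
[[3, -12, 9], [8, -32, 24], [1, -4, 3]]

Multiply R1 by 1/3.
Subtract 8 times R1 from R2.
Subtract R1 from R3.

[[1, -4, 3], [0, 0, 0], [0, 0, 0]]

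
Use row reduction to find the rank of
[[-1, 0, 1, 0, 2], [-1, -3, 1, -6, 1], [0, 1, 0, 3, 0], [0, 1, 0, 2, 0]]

rank = 4

Multiply R1 by -1.
  [  1   0  -1   0  -2 ]
  [ -1  -3   1  -6   1 ]
  [  0   1   0   3   0 ]
  [  0   1   0   2   0 ]
Add R1 to R2.
  [ 1   0  -1   0  -2 ]
  [ 0  -3   0  -6  -1 ]
  [ 0   1   0   3   0 ]
  [ 0   1   0   2   0 ]
Multiply R2 by -1/3.
  [ 1  0  -1  0   -2 ]
  [ 0  1   0  2  1/3 ]
  [ 0  1   0  3    0 ]
  [ 0  1   0  2    0 ]
Subtract R2 from R3.
  [ 1  0  -1  0    -2 ]
  [ 0  1   0  2   1/3 ]
  [ 0  0   0  1  -1/3 ]
  [ 0  1   0  2     0 ]
Subtract R2 from R4.
  [ 1  0  -1  0    -2 ]
  [ 0  1   0  2   1/3 ]
  [ 0  0   0  1  -1/3 ]
  [ 0  0   0  0  -1/3 ]
Multiply R4 by -3.
  [ 1  0  -1  0    -2 ]
  [ 0  1   0  2   1/3 ]
  [ 0  0   0  1  -1/3 ]
  [ 0  0   0  0     1 ]
Add 1/3 times R4 to R3.
  [ 1  0  -1  0   -2 ]
  [ 0  1   0  2  1/3 ]
  [ 0  0   0  1    0 ]
  [ 0  0   0  0    1 ]
Subtract 1/3 times R4 from R2.
  [ 1  0  -1  0  -2 ]
  [ 0  1   0  2   0 ]
  [ 0  0   0  1   0 ]
  [ 0  0   0  0   1 ]
Add 2 times R4 to R1.
  [ 1  0  -1  0  0 ]
  [ 0  1   0  2  0 ]
  [ 0  0   0  1  0 ]
  [ 0  0   0  0  1 ]
Subtract 2 times R3 from R2.
  [ 1  0  -1  0  0 ]
  [ 0  1   0  0  0 ]
  [ 0  0   0  1  0 ]
  [ 0  0   0  0  1 ]
The reduced form has 4 nonzero rows.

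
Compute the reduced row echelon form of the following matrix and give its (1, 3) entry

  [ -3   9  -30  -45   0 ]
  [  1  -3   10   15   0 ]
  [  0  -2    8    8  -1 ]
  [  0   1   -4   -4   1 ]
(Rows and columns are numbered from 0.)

-4

ρ1 → -1/3·ρ1
  [ 1  -3  10  15   0 ]
  [ 1  -3  10  15   0 ]
  [ 0  -2   8   8  -1 ]
  [ 0   1  -4  -4   1 ]
ρ2 → ρ2 − ρ1
  [ 1  -3  10  15   0 ]
  [ 0   0   0   0   0 ]
  [ 0  -2   8   8  -1 ]
  [ 0   1  -4  -4   1 ]
ρ2 <-> ρ3
  [ 1  -3  10  15   0 ]
  [ 0  -2   8   8  -1 ]
  [ 0   0   0   0   0 ]
  [ 0   1  -4  -4   1 ]
ρ2 → -1/2·ρ2
  [ 1  -3  10  15    0 ]
  [ 0   1  -4  -4  1/2 ]
  [ 0   0   0   0    0 ]
  [ 0   1  -4  -4    1 ]
ρ4 → ρ4 − ρ2
  [ 1  -3  10  15    0 ]
  [ 0   1  -4  -4  1/2 ]
  [ 0   0   0   0    0 ]
  [ 0   0   0   0  1/2 ]
ρ3 <-> ρ4
  [ 1  -3  10  15    0 ]
  [ 0   1  -4  -4  1/2 ]
  [ 0   0   0   0  1/2 ]
  [ 0   0   0   0    0 ]
ρ3 → 2·ρ3
  [ 1  -3  10  15    0 ]
  [ 0   1  -4  -4  1/2 ]
  [ 0   0   0   0    1 ]
  [ 0   0   0   0    0 ]
ρ2 → ρ2 − 1/2·ρ3
  [ 1  -3  10  15  0 ]
  [ 0   1  -4  -4  0 ]
  [ 0   0   0   0  1 ]
  [ 0   0   0   0  0 ]
ρ1 → ρ1 + 3·ρ2
  [ 1  0  -2   3  0 ]
  [ 0  1  -4  -4  0 ]
  [ 0  0   0   0  1 ]
  [ 0  0   0   0  0 ]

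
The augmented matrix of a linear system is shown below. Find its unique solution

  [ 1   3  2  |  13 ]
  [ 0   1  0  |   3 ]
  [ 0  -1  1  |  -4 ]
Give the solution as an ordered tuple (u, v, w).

r3 ← r3 + r2
  [ 1  3  2  |  13 ]
  [ 0  1  0  |   3 ]
  [ 0  0  1  |  -1 ]
r1 ← r1 − 2·r3
  [ 1  3  0  |  15 ]
  [ 0  1  0  |   3 ]
  [ 0  0  1  |  -1 ]
r1 ← r1 − 3·r2
  [ 1  0  0  |   6 ]
  [ 0  1  0  |   3 ]
  [ 0  0  1  |  -1 ]
Reading off the last column: u = 6, v = 3, w = -1.

(6, 3, -1)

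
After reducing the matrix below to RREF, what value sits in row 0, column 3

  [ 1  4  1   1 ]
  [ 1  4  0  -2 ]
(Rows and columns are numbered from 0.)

R2 → R2 − R1
  [ 1  4   1   1 ]
  [ 0  0  -1  -3 ]
R2 → -1·R2
  [ 1  4  1  1 ]
  [ 0  0  1  3 ]
R1 → R1 − R2
  [ 1  4  0  -2 ]
  [ 0  0  1   3 ]

-2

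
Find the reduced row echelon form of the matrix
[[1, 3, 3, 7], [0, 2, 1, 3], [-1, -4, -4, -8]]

[[1, 0, 0, 4], [0, 1, 0, 2], [0, 0, 1, -1]]

R3 ← R3 + R1
R2 ← 1/2·R2
R3 ← R3 + R2
R3 ← -2·R3
R2 ← R2 − 1/2·R3
R1 ← R1 − 3·R3
R1 ← R1 − 3·R2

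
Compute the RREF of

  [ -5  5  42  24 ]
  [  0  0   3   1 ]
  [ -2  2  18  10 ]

ρ1 → -1/5·ρ1
  [  1  -1  -42/5  -24/5 ]
  [  0   0      3      1 ]
  [ -2   2     18     10 ]
ρ3 → ρ3 + 2·ρ1
  [ 1  -1  -42/5  -24/5 ]
  [ 0   0      3      1 ]
  [ 0   0    6/5    2/5 ]
ρ2 → 1/3·ρ2
  [ 1  -1  -42/5  -24/5 ]
  [ 0   0      1    1/3 ]
  [ 0   0    6/5    2/5 ]
ρ3 → ρ3 − 6/5·ρ2
  [ 1  -1  -42/5  -24/5 ]
  [ 0   0      1    1/3 ]
  [ 0   0      0      0 ]
ρ1 → ρ1 + 42/5·ρ2
  [ 1  -1  0   -2 ]
  [ 0   0  1  1/3 ]
  [ 0   0  0    0 ]

[[1, -1, 0, -2], [0, 0, 1, 1/3], [0, 0, 0, 0]]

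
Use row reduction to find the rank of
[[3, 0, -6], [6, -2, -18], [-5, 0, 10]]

rank = 2

ρ1 ← 1/3·ρ1
  [  1   0   -2 ]
  [  6  -2  -18 ]
  [ -5   0   10 ]
ρ2 ← ρ2 − 6·ρ1
  [  1   0  -2 ]
  [  0  -2  -6 ]
  [ -5   0  10 ]
ρ3 ← ρ3 + 5·ρ1
  [ 1   0  -2 ]
  [ 0  -2  -6 ]
  [ 0   0   0 ]
ρ2 ← -1/2·ρ2
  [ 1  0  -2 ]
  [ 0  1   3 ]
  [ 0  0   0 ]
The reduced form has 2 nonzero rows.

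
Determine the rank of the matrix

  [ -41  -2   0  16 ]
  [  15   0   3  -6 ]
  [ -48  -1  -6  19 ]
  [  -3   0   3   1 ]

rank = 4

R1 := -1/41·R1
  [   1  2/41   0  -16/41 ]
  [  15     0   3      -6 ]
  [ -48    -1  -6      19 ]
  [  -3     0   3       1 ]
R2 := R2 − 15·R1
  [   1    2/41   0  -16/41 ]
  [   0  -30/41   3   -6/41 ]
  [ -48      -1  -6      19 ]
  [  -3       0   3       1 ]
R3 := R3 + 48·R1
  [  1    2/41   0  -16/41 ]
  [  0  -30/41   3   -6/41 ]
  [  0   55/41  -6   11/41 ]
  [ -3       0   3       1 ]
R4 := R4 + 3·R1
  [ 1    2/41   0  -16/41 ]
  [ 0  -30/41   3   -6/41 ]
  [ 0   55/41  -6   11/41 ]
  [ 0    6/41   3   -7/41 ]
R2 := -41/30·R2
  [ 1   2/41       0  -16/41 ]
  [ 0      1  -41/10     1/5 ]
  [ 0  55/41      -6   11/41 ]
  [ 0   6/41       3   -7/41 ]
R3 := R3 − 55/41·R2
  [ 1  2/41       0  -16/41 ]
  [ 0     1  -41/10     1/5 ]
  [ 0     0    -1/2       0 ]
  [ 0  6/41       3   -7/41 ]
R4 := R4 − 6/41·R2
  [ 1  2/41       0  -16/41 ]
  [ 0     1  -41/10     1/5 ]
  [ 0     0    -1/2       0 ]
  [ 0     0    18/5    -1/5 ]
R3 := -2·R3
  [ 1  2/41       0  -16/41 ]
  [ 0     1  -41/10     1/5 ]
  [ 0     0       1       0 ]
  [ 0     0    18/5    -1/5 ]
R4 := R4 − 18/5·R3
  [ 1  2/41       0  -16/41 ]
  [ 0     1  -41/10     1/5 ]
  [ 0     0       1       0 ]
  [ 0     0       0    -1/5 ]
R4 := -5·R4
  [ 1  2/41       0  -16/41 ]
  [ 0     1  -41/10     1/5 ]
  [ 0     0       1       0 ]
  [ 0     0       0       1 ]
R2 := R2 − 1/5·R4
  [ 1  2/41       0  -16/41 ]
  [ 0     1  -41/10       0 ]
  [ 0     0       1       0 ]
  [ 0     0       0       1 ]
R1 := R1 + 16/41·R4
  [ 1  2/41       0  0 ]
  [ 0     1  -41/10  0 ]
  [ 0     0       1  0 ]
  [ 0     0       0  1 ]
R2 := R2 + 41/10·R3
  [ 1  2/41  0  0 ]
  [ 0     1  0  0 ]
  [ 0     0  1  0 ]
  [ 0     0  0  1 ]
R1 := R1 − 2/41·R2
  [ 1  0  0  0 ]
  [ 0  1  0  0 ]
  [ 0  0  1  0 ]
  [ 0  0  0  1 ]
The reduced form has 4 nonzero rows.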